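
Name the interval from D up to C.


Step by step:
Letter names: D → C spans 7 letter names → a 7th
Semitones: D → C = 10 half-steps
A 7th of 10 semitones is a minor 7th
= minor 7th


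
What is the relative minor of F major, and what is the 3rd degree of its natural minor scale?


Reasoning:
The relative minor shares the major's key signature and starts on its 6th degree
6th degree = a major 6th above the tonic; a major 6th above F is D
→ relative minor of F major is D minor
D natural minor scale: D E F G A Bb C
= D minor; 3rd degree = F


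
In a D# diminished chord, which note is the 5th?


Diminished triad = root + minor 3rd (3 semitones) + diminished 5th (6 semitones)
A triad on D# stacks thirds, so the chord tones use letter names D-F-A
Root: D#
Minor 3rd above D#: F#
Diminished 5th above D#: A
The 5th = A


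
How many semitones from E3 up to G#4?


Step by step:
Absolute semitone position = octave×12 + chromatic position
E3: 3×12 + 4 = 40
G#4: 4×12 + 8 = 56
Difference = 56 - 40 = 16
= 16 semitones


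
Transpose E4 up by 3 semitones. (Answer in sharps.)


E4: chromatic position 4 in octave 4 → absolute = 4×12 + 4 = 52
Transpose up 3: 52 + 3 = 55
55 = 4×12 + 7 → G in octave 4
Result = G4


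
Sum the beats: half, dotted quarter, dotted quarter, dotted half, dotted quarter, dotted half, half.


Reasoning:
Beat values:
  half = 2 beats
  dotted quarter = 1.5 beats
  dotted quarter = 1.5 beats
  dotted half = 3 beats
  dotted quarter = 1.5 beats
  dotted half = 3 beats
  half = 2 beats
Sum = 2 + 1.5 + 1.5 + 3 + 1.5 + 3 + 2
= 14.5 beats


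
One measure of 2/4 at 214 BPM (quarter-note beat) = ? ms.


Working:
Quarter-note beat duration = 60000 / 214 ms
Beats per measure (2/4) = 2
One measure = 2 × 60000 / 214 = 120000 / 214 ms
= 560.7 ms


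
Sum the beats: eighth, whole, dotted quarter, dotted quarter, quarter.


Step by step:
Beat values:
  eighth = 0.5 beats
  whole = 4 beats
  dotted quarter = 1.5 beats
  dotted quarter = 1.5 beats
  quarter = 1 beat
Sum = 0.5 + 4 + 1.5 + 1.5 + 1
= 8.5 beats


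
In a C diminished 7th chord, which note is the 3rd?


Diminished 7th chord = root + minor 3rd + diminished 5th + diminished 7th
Seventh chords stack in thirds, so the letter names are C-E-G-B
Root: C
Minor 3rd above C: Eb
Diminished 5th above C: Gb
Diminished 7th above C: Bbb
The 3rd = Eb


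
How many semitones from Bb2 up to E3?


Absolute semitone position = octave×12 + chromatic position
Bb2: 2×12 + 10 = 34
E3: 3×12 + 4 = 40
Difference = 40 - 34 = 6
= 6 semitones


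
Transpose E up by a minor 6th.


Solution.
minor 6th: 6 letter names, 8 semitones
Letter: E + 5 → C
Pitch: E + 8 semitones, spelled as a C → C
= C


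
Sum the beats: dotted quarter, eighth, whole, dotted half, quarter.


Step by step:
Beat values:
  dotted quarter = 1.5 beats
  eighth = 0.5 beats
  whole = 4 beats
  dotted half = 3 beats
  quarter = 1 beat
Sum = 1.5 + 0.5 + 4 + 3 + 1
= 10 beats


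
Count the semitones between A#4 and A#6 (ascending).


Working:
Absolute semitone position = octave×12 + chromatic position
A#4: 4×12 + 10 = 58
A#6: 6×12 + 10 = 82
Difference = 82 - 58 = 24
= 24 semitones


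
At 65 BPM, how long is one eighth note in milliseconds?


One quarter-note beat = 60000 / BPM = 60000 / 65 ms
Eighth note = 1/2 × quarter note
Duration = 1/2 × 60000 / 65 = 30000 / 65
= 461.5 ms


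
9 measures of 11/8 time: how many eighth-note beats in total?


Reasoning:
Time signature 11/8: the bottom number 8 means the eighth note gets one count
The top number 11 means 11 eighth-note beats per measure
Total = 11 × 9 measures
= 99 eighth-note beats


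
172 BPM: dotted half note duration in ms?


One quarter-note beat = 60000 / BPM = 60000 / 172 ms
Dotted half note = 3 × quarter note
Duration = 3 × 60000 / 172 = 180000 / 172
= 1046.5 ms


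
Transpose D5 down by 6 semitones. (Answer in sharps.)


Working:
D5: chromatic position 2 in octave 5 → absolute = 5×12 + 2 = 62
Transpose down 6: 62 - 6 = 56
56 = 4×12 + 8 → G# in octave 4
Result = G#4


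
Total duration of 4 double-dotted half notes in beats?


Let's work it out.
Base half note = 2 beats
Dot 1 adds half the previous value: +1
Dot 2 adds half the previous value: +1/2
One double-dotted half = 2 + 1 + 1/2 = 7/2
4 of them = 4 × 7/2 = 14
= 14 beats


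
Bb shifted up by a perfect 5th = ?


Step by step:
perfect 5th: 5 letter names, 7 semitones
Letter: B + 4 → F
Pitch: Bb + 7 semitones, spelled as an F → F
= F


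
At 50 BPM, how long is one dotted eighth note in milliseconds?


Solution.
One quarter-note beat = 60000 / BPM = 60000 / 50 ms
Dotted eighth note = 3/4 × quarter note
Duration = 3/4 × 60000 / 50 = 45000 / 50
= 900.0 ms


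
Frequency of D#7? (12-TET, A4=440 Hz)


Step by step:
f = 440 × 2^(n/12) where n = semitones from A4
D#7: 30 semitones from A4
f = 440 × 2^(30/12)
f = 2489.02 Hz


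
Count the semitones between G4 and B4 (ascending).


Reasoning:
Absolute semitone position = octave×12 + chromatic position
G4: 4×12 + 7 = 55
B4: 4×12 + 11 = 59
Difference = 59 - 55 = 4
= 4 semitones


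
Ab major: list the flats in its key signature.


Step by step:
Flat major keys: C(0), F(1), Bb(2), Eb(3), Ab(4), Db(5), Gb(6), Cb(7)
Ab major has 4 flats
Order of flats: Bb Eb Ab Db Gb Cb Fb → first 4: Bb, Eb, Ab, Db
= Bb, Eb, Ab, Db


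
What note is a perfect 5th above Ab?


A 5th spans 5 letter names, so from A we land on E
A perfect 5th = 7 semitones above Ab
Spell E at that pitch: Eb
= Eb


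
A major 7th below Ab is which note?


Reasoning:
A 7th spans 7 letter names, so from A we land on B
A major 7th = 11 semitones below Ab
Spell B at that pitch: Bbb
= Bbb


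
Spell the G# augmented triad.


Working:
Augmented triad = root + major 3rd (4 semitones) + augmented 5th (8 semitones)
A triad on G# stacks thirds, so the chord tones use letter names G-B-D
Root: G#
Major 3rd above G#: B#
Augmented 5th above G#: D##
Chord = G# B# D##


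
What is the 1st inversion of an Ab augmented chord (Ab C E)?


Step by step:
Root position: Ab C E
1st inversion: move root up an octave
Bass note: C
Notes (bottom to top) = C E Ab


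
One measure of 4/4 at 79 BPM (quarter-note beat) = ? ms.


Quarter-note beat duration = 60000 / 79 ms
Beats per measure (4/4) = 4
One measure = 4 × 60000 / 79 = 240000 / 79 ms
= 3038.0 ms


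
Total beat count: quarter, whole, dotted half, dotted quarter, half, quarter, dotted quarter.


Reasoning:
Beat values:
  quarter = 1 beat
  whole = 4 beats
  dotted half = 3 beats
  dotted quarter = 1.5 beats
  half = 2 beats
  quarter = 1 beat
  dotted quarter = 1.5 beats
Sum = 1 + 4 + 3 + 1.5 + 2 + 1 + 1.5
= 14 beats


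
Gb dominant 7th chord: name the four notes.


Dominant 7th chord = root + major 3rd + perfect 5th + minor 7th
Seventh chords stack in thirds, so the letter names are G-B-D-F
Root: Gb
Major 3rd above Gb: Bb
Perfect 5th above Gb: Db
Minor 7th above Gb: Fb
Chord = Gb Bb Db Fb


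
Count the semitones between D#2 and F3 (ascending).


Absolute semitone position = octave×12 + chromatic position
D#2: 2×12 + 3 = 27
F3: 3×12 + 5 = 41
Difference = 41 - 27 = 14
= 14 semitones


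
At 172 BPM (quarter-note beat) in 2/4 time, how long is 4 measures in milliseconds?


Quarter-note beat duration = 60000 / 172 ms
Beats per measure (2/4) = 2
One measure = 2 × 60000 / 172 = 120000 / 172 ms
4 measures = 4 × 120000 / 172 = 480000 / 172
= 2790.7 ms


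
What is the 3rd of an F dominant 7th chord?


Dominant 7th chord = root + major 3rd + perfect 5th + minor 7th
Seventh chords stack in thirds, so the letter names are F-A-C-E
Root: F
Major 3rd above F: A
Perfect 5th above F: C
Minor 7th above F: Eb
The 3rd = A


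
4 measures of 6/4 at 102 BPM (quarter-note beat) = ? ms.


Reasoning:
Quarter-note beat duration = 60000 / 102 ms
Beats per measure (6/4) = 6
One measure = 6 × 60000 / 102 = 360000 / 102 ms
4 measures = 4 × 360000 / 102 = 1440000 / 102
= 14117.6 ms


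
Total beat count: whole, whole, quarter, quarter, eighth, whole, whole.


Reasoning:
Beat values:
  whole = 4 beats
  whole = 4 beats
  quarter = 1 beat
  quarter = 1 beat
  eighth = 0.5 beats
  whole = 4 beats
  whole = 4 beats
Sum = 4 + 4 + 1 + 1 + 0.5 + 4 + 4
= 18.5 beats


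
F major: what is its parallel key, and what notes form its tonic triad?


Step by step:
Parallel keys share the same tonic but differ in mode
F major → parallel is F minor
Tonic triad of F minor = F Ab C
= F minor; triad = F Ab C


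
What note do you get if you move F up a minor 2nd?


minor 2nd: 2 letter names, 1 semitones
Letter: F + 1 → G
Pitch: F + 1 semitones, spelled as a G → Gb
= Gb


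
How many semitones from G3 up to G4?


Working:
Absolute semitone position = octave×12 + chromatic position
G3: 3×12 + 7 = 43
G4: 4×12 + 7 = 55
Difference = 55 - 43 = 12
= 12 semitones


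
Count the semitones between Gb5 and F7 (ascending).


Working:
Absolute semitone position = octave×12 + chromatic position
Gb5: 5×12 + 6 = 66
F7: 7×12 + 5 = 89
Difference = 89 - 66 = 23
= 23 semitones


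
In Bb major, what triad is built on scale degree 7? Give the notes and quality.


Reasoning:
Bb major scale: Bb C D Eb F G A
Diatonic triad on degree 7 stacks scale notes 7, 2, 4: A C Eb
A→C = 3 semitones; A→Eb = 6 semitones → diminished triad
= A C Eb (diminished)


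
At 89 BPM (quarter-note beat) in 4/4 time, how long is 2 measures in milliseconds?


Quarter-note beat duration = 60000 / 89 ms
Beats per measure (4/4) = 4
One measure = 4 × 60000 / 89 = 240000 / 89 ms
2 measures = 2 × 240000 / 89 = 480000 / 89
= 5393.3 ms


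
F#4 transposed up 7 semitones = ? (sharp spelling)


Solution.
F#4: chromatic position 6 in octave 4 → absolute = 4×12 + 6 = 54
Transpose up 7: 54 + 7 = 61
61 = 5×12 + 1 → C# in octave 5
Result = C#5


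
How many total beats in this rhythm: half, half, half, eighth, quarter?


Beat values:
  half = 2 beats
  half = 2 beats
  half = 2 beats
  eighth = 0.5 beats
  quarter = 1 beat
Sum = 2 + 2 + 2 + 0.5 + 1
= 7.5 beats


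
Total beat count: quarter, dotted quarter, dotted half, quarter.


Working:
Beat values:
  quarter = 1 beat
  dotted quarter = 1.5 beats
  dotted half = 3 beats
  quarter = 1 beat
Sum = 1 + 1.5 + 3 + 1
= 6.5 beats


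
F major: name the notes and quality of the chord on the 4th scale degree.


Step by step:
F major scale: F G A Bb C D E
Diatonic triad on degree 4 stacks scale notes 4, 6, 1: Bb D F
Bb→D = 4 semitones; Bb→F = 7 semitones → major triad
= Bb D F (major)


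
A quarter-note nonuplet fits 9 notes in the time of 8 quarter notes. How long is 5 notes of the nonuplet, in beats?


Solution.
Nonuplet: 9 notes occupy the space of 8 quarter notes
Space = 8 × 1 = 8 beats
Each nonuplet note = 8 / 9 = 8/9 beats
5 notes = 5 × 8/9 = 40/9
= 40/9 beats


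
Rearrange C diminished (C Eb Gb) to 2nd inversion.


Root position: C Eb Gb
2nd inversion: move root and 3rd up an octave
Bass note: Gb
Notes (bottom to top) = Gb C Eb


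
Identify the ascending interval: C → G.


Step by step:
Letter names: C → G spans 5 letter names → a 5th
Semitones: C → G = 7 half-steps
A 5th of 7 semitones is a perfect 5th
= perfect 5th


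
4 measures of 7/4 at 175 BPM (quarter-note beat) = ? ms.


Reasoning:
Quarter-note beat duration = 60000 / 175 ms
Beats per measure (7/4) = 7
One measure = 7 × 60000 / 175 = 420000 / 175 ms
4 measures = 4 × 420000 / 175 = 1680000 / 175
= 9600.0 ms


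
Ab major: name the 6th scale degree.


Reasoning:
Major scale pattern: W-W-H-W-W-W-H (2-2-1-2-2-2-1 semitones)
Starting from Ab:
  Ab + 2 semitones → Bb
  Bb + 2 semitones → C
  C + 1 semitone → Db
  Db + 2 semitones → Eb
  Eb + 2 semitones → F
  F + 2 semitones → G
  G + 1 semitone → Ab
Scale: Ab Bb C Db Eb F G
Degree 6 = F


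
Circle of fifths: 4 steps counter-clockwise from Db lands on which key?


Reasoning:
Each counter-clockwise step moves down a perfect 5th (= up a perfect 4th)
From Db: Db → F#/Gb → B → E → A
= A


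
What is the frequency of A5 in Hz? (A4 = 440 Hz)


Step by step:
f = 440 × 2^(n/12) where n = semitones from A4
A5: 12 semitones from A4
f = 440 × 2^(12/12)
f = 880.00 Hz


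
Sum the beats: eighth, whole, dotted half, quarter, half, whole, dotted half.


Let's work it out.
Beat values:
  eighth = 0.5 beats
  whole = 4 beats
  dotted half = 3 beats
  quarter = 1 beat
  half = 2 beats
  whole = 4 beats
  dotted half = 3 beats
Sum = 0.5 + 4 + 3 + 1 + 2 + 4 + 3
= 17.5 beats


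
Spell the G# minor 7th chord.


Minor 7th chord = root + minor 3rd + perfect 5th + minor 7th
Seventh chords stack in thirds, so the letter names are G-B-D-F
Root: G#
Minor 3rd above G#: B
Perfect 5th above G#: D#
Minor 7th above G#: F#
Chord = G# B D# F#


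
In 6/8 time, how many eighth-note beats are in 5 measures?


Let's work it out.
Time signature 6/8: the bottom number 8 means the eighth note gets one count
The top number 6 means 6 eighth-note beats per measure
Total = 6 × 5 measures
= 30 eighth-note beats


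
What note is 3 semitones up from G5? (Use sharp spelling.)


Working:
G5: chromatic position 7 in octave 5 → absolute = 5×12 + 7 = 67
Transpose up 3: 67 + 3 = 70
70 = 5×12 + 10 → A# in octave 5
Result = A#5


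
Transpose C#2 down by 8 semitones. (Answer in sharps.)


Working:
C#2: chromatic position 1 in octave 2 → absolute = 2×12 + 1 = 25
Transpose down 8: 25 - 8 = 17
17 = 1×12 + 5 → F in octave 1
Result = F1


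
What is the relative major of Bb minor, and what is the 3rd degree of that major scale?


Step by step:
The relative major shares the key signature and is a minor 3rd above the minor tonic
A minor 3rd above Bb is Db
→ relative major of Bb minor is Db major
Db major scale: Db Eb F Gb Ab Bb C
= Db major; 3rd degree = F


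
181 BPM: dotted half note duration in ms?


Let's work it out.
One quarter-note beat = 60000 / BPM = 60000 / 181 ms
Dotted half note = 3 × quarter note
Duration = 3 × 60000 / 181 = 180000 / 181
= 994.5 ms


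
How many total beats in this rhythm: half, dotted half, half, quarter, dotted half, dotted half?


Let's work it out.
Beat values:
  half = 2 beats
  dotted half = 3 beats
  half = 2 beats
  quarter = 1 beat
  dotted half = 3 beats
  dotted half = 3 beats
Sum = 2 + 3 + 2 + 1 + 3 + 3
= 14 beats


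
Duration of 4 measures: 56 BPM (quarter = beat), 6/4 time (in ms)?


Quarter-note beat duration = 60000 / 56 ms
Beats per measure (6/4) = 6
One measure = 6 × 60000 / 56 = 360000 / 56 ms
4 measures = 4 × 360000 / 56 = 1440000 / 56
= 25714.3 ms


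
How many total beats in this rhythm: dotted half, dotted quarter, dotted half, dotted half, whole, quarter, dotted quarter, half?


Beat values:
  dotted half = 3 beats
  dotted quarter = 1.5 beats
  dotted half = 3 beats
  dotted half = 3 beats
  whole = 4 beats
  quarter = 1 beat
  dotted quarter = 1.5 beats
  half = 2 beats
Sum = 3 + 1.5 + 3 + 3 + 4 + 1 + 1.5 + 2
= 19 beats


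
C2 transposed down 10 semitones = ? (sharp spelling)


Solution.
C2: chromatic position 0 in octave 2 → absolute = 2×12 + 0 = 24
Transpose down 10: 24 - 10 = 14
14 = 1×12 + 2 → D in octave 1
Result = D1


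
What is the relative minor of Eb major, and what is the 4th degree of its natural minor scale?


Solution.
The relative minor shares the major's key signature and starts on its 6th degree
6th degree = a major 6th above the tonic; a major 6th above Eb is C
→ relative minor of Eb major is C minor
C natural minor scale: C D Eb F G Ab Bb
= C minor; 4th degree = F


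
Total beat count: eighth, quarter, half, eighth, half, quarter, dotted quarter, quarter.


Step by step:
Beat values:
  eighth = 0.5 beats
  quarter = 1 beat
  half = 2 beats
  eighth = 0.5 beats
  half = 2 beats
  quarter = 1 beat
  dotted quarter = 1.5 beats
  quarter = 1 beat
Sum = 0.5 + 1 + 2 + 0.5 + 2 + 1 + 1.5 + 1
= 9.5 beats


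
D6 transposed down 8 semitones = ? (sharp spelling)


Let's work it out.
D6: chromatic position 2 in octave 6 → absolute = 6×12 + 2 = 74
Transpose down 8: 74 - 8 = 66
66 = 5×12 + 6 → F# in octave 5
Result = F#5


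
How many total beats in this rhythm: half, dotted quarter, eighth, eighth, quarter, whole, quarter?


Beat values:
  half = 2 beats
  dotted quarter = 1.5 beats
  eighth = 0.5 beats
  eighth = 0.5 beats
  quarter = 1 beat
  whole = 4 beats
  quarter = 1 beat
Sum = 2 + 1.5 + 0.5 + 0.5 + 1 + 4 + 1
= 10.5 beats


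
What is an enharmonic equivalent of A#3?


Reasoning:
Enharmonic notes sound the same pitch but are spelled with different letter names
A# and Bb name the same pitch class
= Bb3


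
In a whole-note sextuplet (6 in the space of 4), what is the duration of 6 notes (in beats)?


Solution.
Sextuplet: 6 notes occupy the space of 4 whole notes
Space = 4 × 4 = 16 beats
Each sextuplet note = 16 / 6 = 8/3 beats
6 notes = 6 × 8/3 = 16
= 16 beats


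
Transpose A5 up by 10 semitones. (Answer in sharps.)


Reasoning:
A5: chromatic position 9 in octave 5 → absolute = 5×12 + 9 = 69
Transpose up 10: 69 + 10 = 79
79 = 6×12 + 7 → G in octave 6
Result = G6


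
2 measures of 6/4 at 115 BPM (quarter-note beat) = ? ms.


Working:
Quarter-note beat duration = 60000 / 115 ms
Beats per measure (6/4) = 6
One measure = 6 × 60000 / 115 = 360000 / 115 ms
2 measures = 2 × 360000 / 115 = 720000 / 115
= 6260.9 ms


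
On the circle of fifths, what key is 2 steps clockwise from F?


Solution.
Each clockwise step on the circle of fifths moves up a perfect 5th
From F: F → C → G
= G


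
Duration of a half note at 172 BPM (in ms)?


One quarter-note beat = 60000 / BPM = 60000 / 172 ms
Half note = 2 × quarter note
Duration = 2 × 60000 / 172 = 120000 / 172
= 697.7 ms


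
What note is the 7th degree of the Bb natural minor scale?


Natural minor scale pattern: W-H-W-W-H-W-W (2-1-2-2-1-2-2 semitones)
Starting from Bb:
  Bb + 2 semitones → C
  C + 1 semitone → Db
  Db + 2 semitones → Eb
  Eb + 2 semitones → F
  F + 1 semitone → Gb
  Gb + 2 semitones → Ab
  Ab + 2 semitones → Bb
Scale: Bb C Db Eb F Gb Ab
Degree 7 = Ab


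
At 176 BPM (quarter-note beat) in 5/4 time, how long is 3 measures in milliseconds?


Solution.
Quarter-note beat duration = 60000 / 176 ms
Beats per measure (5/4) = 5
One measure = 5 × 60000 / 176 = 300000 / 176 ms
3 measures = 3 × 300000 / 176 = 900000 / 176
= 5113.6 ms


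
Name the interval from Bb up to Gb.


Reasoning:
Letter names: B → G spans 6 letter names → a 6th
Semitones: Bb → Gb = 8 half-steps
A 6th of 8 semitones is a minor 6th
= minor 6th


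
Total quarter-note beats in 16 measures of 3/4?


Let's work it out.
Time signature 3/4: the bottom number 4 means the quarter note gets one count
The top number 3 means 3 quarter-note beats per measure
Total = 3 × 16 measures
= 48 quarter-note beats


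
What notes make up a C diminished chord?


Solution.
Diminished triad = root + minor 3rd (3 semitones) + diminished 5th (6 semitones)
A triad on C stacks thirds, so the chord tones use letter names C-E-G
Root: C
Minor 3rd above C: Eb
Diminished 5th above C: Gb
Chord = C Eb Gb


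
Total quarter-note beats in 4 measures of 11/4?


Solution.
Time signature 11/4: the bottom number 4 means the quarter note gets one count
The top number 11 means 11 quarter-note beats per measure
Total = 11 × 4 measures
= 44 quarter-note beats


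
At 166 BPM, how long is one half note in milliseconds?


Working:
One quarter-note beat = 60000 / BPM = 60000 / 166 ms
Half note = 2 × quarter note
Duration = 2 × 60000 / 166 = 120000 / 166
= 722.9 ms


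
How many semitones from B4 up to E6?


Solution.
Absolute semitone position = octave×12 + chromatic position
B4: 4×12 + 11 = 59
E6: 6×12 + 4 = 76
Difference = 76 - 59 = 17
= 17 semitones


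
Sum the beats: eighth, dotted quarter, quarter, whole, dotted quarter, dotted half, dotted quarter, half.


Working:
Beat values:
  eighth = 0.5 beats
  dotted quarter = 1.5 beats
  quarter = 1 beat
  whole = 4 beats
  dotted quarter = 1.5 beats
  dotted half = 3 beats
  dotted quarter = 1.5 beats
  half = 2 beats
Sum = 0.5 + 1.5 + 1 + 4 + 1.5 + 3 + 1.5 + 2
= 15 beats


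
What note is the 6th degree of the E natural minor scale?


Let's work it out.
Natural minor scale pattern: W-H-W-W-H-W-W (2-1-2-2-1-2-2 semitones)
Starting from E:
  E + 2 semitones → F#
  F# + 1 semitone → G
  G + 2 semitones → A
  A + 2 semitones → B
  B + 1 semitone → C
  C + 2 semitones → D
  D + 2 semitones → E
Scale: E F# G A B C D
Degree 6 = C


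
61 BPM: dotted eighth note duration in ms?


Solution.
One quarter-note beat = 60000 / BPM = 60000 / 61 ms
Dotted eighth note = 3/4 × quarter note
Duration = 3/4 × 60000 / 61 = 45000 / 61
= 737.7 ms


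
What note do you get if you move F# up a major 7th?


Reasoning:
major 7th: 7 letter names, 11 semitones
Letter: F + 6 → E
Pitch: F# + 11 semitones, spelled as an E → E#
= E#


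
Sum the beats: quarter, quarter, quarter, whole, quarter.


Solution.
Beat values:
  quarter = 1 beat
  quarter = 1 beat
  quarter = 1 beat
  whole = 4 beats
  quarter = 1 beat
Sum = 1 + 1 + 1 + 4 + 1
= 8 beats


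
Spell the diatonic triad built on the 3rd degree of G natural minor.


Step by step:
G natural minor scale: G A Bb C D Eb F
Diatonic triad on degree 3 stacks scale notes 3, 5, 7: Bb D F
Bb→D = 4 semitones; Bb→F = 7 semitones → major triad
= Bb D F (major)


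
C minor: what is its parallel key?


Working:
Parallel keys share the same tonic but differ in mode
C minor → parallel is C major
= C major


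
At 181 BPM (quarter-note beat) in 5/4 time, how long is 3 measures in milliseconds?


Working:
Quarter-note beat duration = 60000 / 181 ms
Beats per measure (5/4) = 5
One measure = 5 × 60000 / 181 = 300000 / 181 ms
3 measures = 3 × 300000 / 181 = 900000 / 181
= 4972.4 ms


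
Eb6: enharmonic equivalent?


Enharmonic notes sound the same pitch but are spelled with different letter names
Eb and D# name the same pitch class
= D#6


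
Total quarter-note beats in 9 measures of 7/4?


Step by step:
Time signature 7/4: the bottom number 4 means the quarter note gets one count
The top number 7 means 7 quarter-note beats per measure
Total = 7 × 9 measures
= 63 quarter-note beats


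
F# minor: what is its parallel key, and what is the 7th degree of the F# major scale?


Parallel keys share the same tonic but differ in mode
F# minor → parallel is F# major
F# major scale: F# G# A# B C# D# E#
= F# major; 7th degree = E#


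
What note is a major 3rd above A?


Step by step:
A 3rd spans 3 letter names, so from A we land on C
A major 3rd = 4 semitones above A
Spell C at that pitch: C#
= C#


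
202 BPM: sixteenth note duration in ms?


Let's work it out.
One quarter-note beat = 60000 / BPM = 60000 / 202 ms
Sixteenth note = 1/4 × quarter note
Duration = 1/4 × 60000 / 202 = 15000 / 202
= 74.3 ms


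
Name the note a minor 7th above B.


A 7th spans 7 letter names, so from B we land on A
A minor 7th = 10 semitones above B
Spell A at that pitch: A
= A


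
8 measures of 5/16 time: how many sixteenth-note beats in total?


Solution.
Time signature 5/16: the bottom number 16 means the sixteenth note gets one count
The top number 5 means 5 sixteenth-note beats per measure
Total = 5 × 8 measures
= 40 sixteenth-note beats


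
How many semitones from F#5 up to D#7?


Absolute semitone position = octave×12 + chromatic position
F#5: 5×12 + 6 = 66
D#7: 7×12 + 3 = 87
Difference = 87 - 66 = 21
= 21 semitones


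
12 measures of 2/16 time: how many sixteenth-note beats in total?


Let's work it out.
Time signature 2/16: the bottom number 16 means the sixteenth note gets one count
The top number 2 means 2 sixteenth-note beats per measure
Total = 2 × 12 measures
= 24 sixteenth-note beats


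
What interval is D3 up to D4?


Step by step:
Letter names: D → D spans 8 letter names → an octave
Semitones: D3 → D4 = 12 half-steps
An octave of 12 semitones is a perfect octave
= perfect octave


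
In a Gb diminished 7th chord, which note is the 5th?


Solution.
Diminished 7th chord = root + minor 3rd + diminished 5th + diminished 7th
Seventh chords stack in thirds, so the letter names are G-B-D-F
Root: Gb
Minor 3rd above Gb: Bbb
Diminished 5th above Gb: Dbb
Diminished 7th above Gb: Fbb
The 5th = Dbb


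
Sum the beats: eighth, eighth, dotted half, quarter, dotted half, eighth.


Beat values:
  eighth = 0.5 beats
  eighth = 0.5 beats
  dotted half = 3 beats
  quarter = 1 beat
  dotted half = 3 beats
  eighth = 0.5 beats
Sum = 0.5 + 0.5 + 3 + 1 + 3 + 0.5
= 8.5 beats


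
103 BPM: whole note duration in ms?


Solution.
One quarter-note beat = 60000 / BPM = 60000 / 103 ms
Whole note = 4 × quarter note
Duration = 4 × 60000 / 103 = 240000 / 103
= 2330.1 ms


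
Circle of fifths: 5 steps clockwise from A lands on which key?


Reasoning:
Each clockwise step on the circle of fifths moves up a perfect 5th
From A: A → E → B → F#/Gb → Db → Ab
= Ab


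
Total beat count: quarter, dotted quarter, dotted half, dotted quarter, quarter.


Beat values:
  quarter = 1 beat
  dotted quarter = 1.5 beats
  dotted half = 3 beats
  dotted quarter = 1.5 beats
  quarter = 1 beat
Sum = 1 + 1.5 + 3 + 1.5 + 1
= 8 beats


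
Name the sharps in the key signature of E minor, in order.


Let's work it out.
Sharp minor keys follow the circle of fifths: A(0), E(1), B(2), F#(3), C#(4), G#(5), D#(6), A#(7)
E minor has 1 sharp
Order of sharps: F# C# G# D# A# E# B# → first 1: F#
= F#


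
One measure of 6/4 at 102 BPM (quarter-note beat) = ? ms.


Working:
Quarter-note beat duration = 60000 / 102 ms
Beats per measure (6/4) = 6
One measure = 6 × 60000 / 102 = 360000 / 102 ms
= 3529.4 ms


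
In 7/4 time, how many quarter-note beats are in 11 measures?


Time signature 7/4: the bottom number 4 means the quarter note gets one count
The top number 7 means 7 quarter-note beats per measure
Total = 7 × 11 measures
= 77 quarter-note beats


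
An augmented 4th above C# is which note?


Let's work it out.
A 4th spans 4 letter names, so from C we land on F
An augmented 4th = 6 semitones above C#
Spell F at that pitch: F##
= F##


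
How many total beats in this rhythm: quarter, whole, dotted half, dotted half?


Step by step:
Beat values:
  quarter = 1 beat
  whole = 4 beats
  dotted half = 3 beats
  dotted half = 3 beats
Sum = 1 + 4 + 3 + 3
= 11 beats


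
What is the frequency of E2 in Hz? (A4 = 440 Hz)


f = 440 × 2^(n/12) where n = semitones from A4
E2: -29 semitones from A4
f = 440 × 2^(-29/12)
f = 82.41 Hz


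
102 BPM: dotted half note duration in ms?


Step by step:
One quarter-note beat = 60000 / BPM = 60000 / 102 ms
Dotted half note = 3 × quarter note
Duration = 3 × 60000 / 102 = 180000 / 102
= 1764.7 ms


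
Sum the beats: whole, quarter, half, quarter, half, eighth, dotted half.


Step by step:
Beat values:
  whole = 4 beats
  quarter = 1 beat
  half = 2 beats
  quarter = 1 beat
  half = 2 beats
  eighth = 0.5 beats
  dotted half = 3 beats
Sum = 4 + 1 + 2 + 1 + 2 + 0.5 + 3
= 13.5 beats


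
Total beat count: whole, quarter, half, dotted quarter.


Reasoning:
Beat values:
  whole = 4 beats
  quarter = 1 beat
  half = 2 beats
  dotted quarter = 1.5 beats
Sum = 4 + 1 + 2 + 1.5
= 8.5 beats


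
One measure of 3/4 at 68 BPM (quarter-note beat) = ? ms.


Reasoning:
Quarter-note beat duration = 60000 / 68 ms
Beats per measure (3/4) = 3
One measure = 3 × 60000 / 68 = 180000 / 68 ms
= 2647.1 ms


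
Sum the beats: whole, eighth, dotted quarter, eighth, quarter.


Step by step:
Beat values:
  whole = 4 beats
  eighth = 0.5 beats
  dotted quarter = 1.5 beats
  eighth = 0.5 beats
  quarter = 1 beat
Sum = 4 + 0.5 + 1.5 + 0.5 + 1
= 7.5 beats


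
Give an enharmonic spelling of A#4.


Step by step:
Enharmonic notes sound the same pitch but are spelled with different letter names
A# and Bb name the same pitch class
= Bb4


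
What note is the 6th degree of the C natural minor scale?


Natural minor scale pattern: W-H-W-W-H-W-W (2-1-2-2-1-2-2 semitones)
Starting from C:
  C + 2 semitones → D
  D + 1 semitone → Eb
  Eb + 2 semitones → F
  F + 2 semitones → G
  G + 1 semitone → Ab
  Ab + 2 semitones → Bb
  Bb + 2 semitones → C
Scale: C D Eb F G Ab Bb
Degree 6 = Ab


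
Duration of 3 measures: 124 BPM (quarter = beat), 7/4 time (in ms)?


Let's work it out.
Quarter-note beat duration = 60000 / 124 ms
Beats per measure (7/4) = 7
One measure = 7 × 60000 / 124 = 420000 / 124 ms
3 measures = 3 × 420000 / 124 = 1260000 / 124
= 10161.3 ms


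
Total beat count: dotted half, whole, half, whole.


Let's work it out.
Beat values:
  dotted half = 3 beats
  whole = 4 beats
  half = 2 beats
  whole = 4 beats
Sum = 3 + 4 + 2 + 4
= 13 beats


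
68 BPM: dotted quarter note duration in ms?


Reasoning:
One quarter-note beat = 60000 / BPM = 60000 / 68 ms
Dotted quarter note = 3/2 × quarter note
Duration = 3/2 × 60000 / 68 = 90000 / 68
= 1323.5 ms


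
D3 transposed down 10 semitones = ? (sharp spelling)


Solution.
D3: chromatic position 2 in octave 3 → absolute = 3×12 + 2 = 38
Transpose down 10: 38 - 10 = 28
28 = 2×12 + 4 → E in octave 2
Result = E2


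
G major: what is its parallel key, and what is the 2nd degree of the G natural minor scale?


Parallel keys share the same tonic but differ in mode
G major → parallel is G minor
G natural minor scale: G A Bb C D Eb F
= G minor; 2nd degree = A


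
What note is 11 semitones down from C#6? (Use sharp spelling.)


Working:
C#6: chromatic position 1 in octave 6 → absolute = 6×12 + 1 = 73
Transpose down 11: 73 - 11 = 62
62 = 5×12 + 2 → D in octave 5
Result = D5


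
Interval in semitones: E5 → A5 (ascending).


Reasoning:
Absolute semitone position = octave×12 + chromatic position
E5: 5×12 + 4 = 64
A5: 5×12 + 9 = 69
Difference = 69 - 64 = 5
= 5 semitones


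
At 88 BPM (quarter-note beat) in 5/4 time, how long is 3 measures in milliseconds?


Quarter-note beat duration = 60000 / 88 ms
Beats per measure (5/4) = 5
One measure = 5 × 60000 / 88 = 300000 / 88 ms
3 measures = 3 × 300000 / 88 = 900000 / 88
= 10227.3 ms


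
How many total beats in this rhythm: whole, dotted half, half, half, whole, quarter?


Let's work it out.
Beat values:
  whole = 4 beats
  dotted half = 3 beats
  half = 2 beats
  half = 2 beats
  whole = 4 beats
  quarter = 1 beat
Sum = 4 + 3 + 2 + 2 + 4 + 1
= 16 beats


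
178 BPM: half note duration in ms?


Solution.
One quarter-note beat = 60000 / BPM = 60000 / 178 ms
Half note = 2 × quarter note
Duration = 2 × 60000 / 178 = 120000 / 178
= 674.2 ms


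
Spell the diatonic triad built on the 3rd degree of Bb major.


Solution.
Bb major scale: Bb C D Eb F G A
Diatonic triad on degree 3 stacks scale notes 3, 5, 7: D F A
D→F = 3 semitones; D→A = 7 semitones → minor triad
= D F A (minor)


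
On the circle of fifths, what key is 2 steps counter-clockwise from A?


Working:
Each counter-clockwise step moves down a perfect 5th (= up a perfect 4th)
From A: A → D → G
= G


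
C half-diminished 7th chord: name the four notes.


Half-diminished 7th chord = root + minor 3rd + diminished 5th + minor 7th
Seventh chords stack in thirds, so the letter names are C-E-G-B
Root: C
Minor 3rd above C: Eb
Diminished 5th above C: Gb
Minor 7th above C: Bb
Chord = C Eb Gb Bb


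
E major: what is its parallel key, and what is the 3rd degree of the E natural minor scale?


Working:
Parallel keys share the same tonic but differ in mode
E major → parallel is E minor
E natural minor scale: E F# G A B C D
= E minor; 3rd degree = G


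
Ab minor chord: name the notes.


Let's work it out.
Minor triad = root + minor 3rd (3 semitones) + perfect 5th (7 semitones)
A triad on Ab stacks thirds, so the chord tones use letter names A-C-E
Root: Ab
Minor 3rd above Ab: Cb
Perfect 5th above Ab: Eb
Chord = Ab Cb Eb


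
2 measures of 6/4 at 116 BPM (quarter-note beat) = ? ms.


Quarter-note beat duration = 60000 / 116 ms
Beats per measure (6/4) = 6
One measure = 6 × 60000 / 116 = 360000 / 116 ms
2 measures = 2 × 360000 / 116 = 720000 / 116
= 6206.9 ms


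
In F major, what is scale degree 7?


Step by step:
Major scale pattern: W-W-H-W-W-W-H (2-2-1-2-2-2-1 semitones)
Starting from F:
  F + 2 semitones → G
  G + 2 semitones → A
  A + 1 semitone → Bb
  Bb + 2 semitones → C
  C + 2 semitones → D
  D + 2 semitones → E
  E + 1 semitone → F
Scale: F G A Bb C D E
Degree 7 = E


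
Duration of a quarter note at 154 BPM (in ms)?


Working:
One quarter-note beat = 60000 / BPM = 60000 / 154 ms
Duration = 60000 / 154
= 389.6 ms


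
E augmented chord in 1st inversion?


Let's work it out.
Root position: E G# B#
1st inversion: move root up an octave
Bass note: G#
Notes (bottom to top) = G# B# E


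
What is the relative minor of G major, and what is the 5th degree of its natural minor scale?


Reasoning:
The relative minor shares the major's key signature and starts on its 6th degree
6th degree = a major 6th above the tonic; a major 6th above G is E
→ relative minor of G major is E minor
E natural minor scale: E F# G A B C D
= E minor; 5th degree = B


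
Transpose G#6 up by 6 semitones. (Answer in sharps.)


Step by step:
G#6: chromatic position 8 in octave 6 → absolute = 6×12 + 8 = 80
Transpose up 6: 80 + 6 = 86
86 = 7×12 + 2 → D in octave 7
Result = D7


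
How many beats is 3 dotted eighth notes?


Solution.
Base eighth note = 1/2 beats
Dot 1 adds half the previous value: +1/4
One dotted eighth = 1/2 + 1/4 = 3/4
3 of them = 3 × 3/4 = 9/4
= 9/4 beats


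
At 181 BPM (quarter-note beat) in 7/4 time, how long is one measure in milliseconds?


Quarter-note beat duration = 60000 / 181 ms
Beats per measure (7/4) = 7
One measure = 7 × 60000 / 181 = 420000 / 181 ms
= 2320.4 ms


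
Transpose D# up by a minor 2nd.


Let's work it out.
minor 2nd: 2 letter names, 1 semitones
Letter: D + 1 → E
Pitch: D# + 1 semitones, spelled as an E → E
= E


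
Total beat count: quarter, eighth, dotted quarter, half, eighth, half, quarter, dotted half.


Beat values:
  quarter = 1 beat
  eighth = 0.5 beats
  dotted quarter = 1.5 beats
  half = 2 beats
  eighth = 0.5 beats
  half = 2 beats
  quarter = 1 beat
  dotted half = 3 beats
Sum = 1 + 0.5 + 1.5 + 2 + 0.5 + 2 + 1 + 3
= 11.5 beats


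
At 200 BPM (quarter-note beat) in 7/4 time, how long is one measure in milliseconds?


Solution.
Quarter-note beat duration = 60000 / 200 ms
Beats per measure (7/4) = 7
One measure = 7 × 60000 / 200 = 420000 / 200 ms
= 2100.0 ms


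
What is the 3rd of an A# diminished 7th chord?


Let's work it out.
Diminished 7th chord = root + minor 3rd + diminished 5th + diminished 7th
Seventh chords stack in thirds, so the letter names are A-C-E-G
Root: A#
Minor 3rd above A#: C#
Diminished 5th above A#: E
Diminished 7th above A#: G
The 3rd = C#


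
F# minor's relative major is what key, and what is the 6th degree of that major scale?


Reasoning:
The relative major shares the key signature and is a minor 3rd above the minor tonic
A minor 3rd above F# is A
→ relative major of F# minor is A major
A major scale: A B C# D E F# G#
= A major; 6th degree = F#


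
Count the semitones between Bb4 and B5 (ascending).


Absolute semitone position = octave×12 + chromatic position
Bb4: 4×12 + 10 = 58
B5: 5×12 + 11 = 71
Difference = 71 - 58 = 13
= 13 semitones


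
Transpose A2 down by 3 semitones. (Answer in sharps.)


A2: chromatic position 9 in octave 2 → absolute = 2×12 + 9 = 33
Transpose down 3: 33 - 3 = 30
30 = 2×12 + 6 → F# in octave 2
Result = F#2


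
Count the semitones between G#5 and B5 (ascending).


Absolute semitone position = octave×12 + chromatic position
G#5: 5×12 + 8 = 68
B5: 5×12 + 11 = 71
Difference = 71 - 68 = 3
= 3 semitones


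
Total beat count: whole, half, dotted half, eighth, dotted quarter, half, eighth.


Working:
Beat values:
  whole = 4 beats
  half = 2 beats
  dotted half = 3 beats
  eighth = 0.5 beats
  dotted quarter = 1.5 beats
  half = 2 beats
  eighth = 0.5 beats
Sum = 4 + 2 + 3 + 0.5 + 1.5 + 2 + 0.5
= 13.5 beats


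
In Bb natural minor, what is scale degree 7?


Natural minor scale pattern: W-H-W-W-H-W-W (2-1-2-2-1-2-2 semitones)
Starting from Bb:
  Bb + 2 semitones → C
  C + 1 semitone → Db
  Db + 2 semitones → Eb
  Eb + 2 semitones → F
  F + 1 semitone → Gb
  Gb + 2 semitones → Ab
  Ab + 2 semitones → Bb
Scale: Bb C Db Eb F Gb Ab
Degree 7 = Ab


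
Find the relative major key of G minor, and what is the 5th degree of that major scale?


Working:
The relative major shares the key signature and is a minor 3rd above the minor tonic
A minor 3rd above G is Bb
→ relative major of G minor is Bb major
Bb major scale: Bb C D Eb F G A
= Bb major; 5th degree = F


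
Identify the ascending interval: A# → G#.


Step by step:
Letter names: A → G spans 7 letter names → a 7th
Semitones: A# → G# = 10 half-steps
A 7th of 10 semitones is a minor 7th
= minor 7th


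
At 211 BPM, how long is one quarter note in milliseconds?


Solution.
One quarter-note beat = 60000 / BPM = 60000 / 211 ms
Duration = 60000 / 211
= 284.4 ms


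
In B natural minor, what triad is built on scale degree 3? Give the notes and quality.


Working:
B natural minor scale: B C# D E F# G A
Diatonic triad on degree 3 stacks scale notes 3, 5, 7: D F# A
D→F# = 4 semitones; D→A = 7 semitones → major triad
= D F# A (major)


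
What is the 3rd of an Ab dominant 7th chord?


Dominant 7th chord = root + major 3rd + perfect 5th + minor 7th
Seventh chords stack in thirds, so the letter names are A-C-E-G
Root: Ab
Major 3rd above Ab: C
Perfect 5th above Ab: Eb
Minor 7th above Ab: Gb
The 3rd = C


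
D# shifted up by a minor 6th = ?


Solution.
minor 6th: 6 letter names, 8 semitones
Letter: D + 5 → B
Pitch: D# + 8 semitones, spelled as a B → B
= B


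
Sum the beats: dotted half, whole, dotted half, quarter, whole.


Step by step:
Beat values:
  dotted half = 3 beats
  whole = 4 beats
  dotted half = 3 beats
  quarter = 1 beat
  whole = 4 beats
Sum = 3 + 4 + 3 + 1 + 4
= 15 beats


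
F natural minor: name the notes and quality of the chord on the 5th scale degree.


Step by step:
F natural minor scale: F G Ab Bb C Db Eb
Diatonic triad on degree 5 stacks scale notes 5, 7, 2: C Eb G
C→Eb = 3 semitones; C→G = 7 semitones → minor triad
= C Eb G (minor)


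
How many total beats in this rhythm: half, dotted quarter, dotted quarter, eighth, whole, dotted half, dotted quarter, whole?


Reasoning:
Beat values:
  half = 2 beats
  dotted quarter = 1.5 beats
  dotted quarter = 1.5 beats
  eighth = 0.5 beats
  whole = 4 beats
  dotted half = 3 beats
  dotted quarter = 1.5 beats
  whole = 4 beats
Sum = 2 + 1.5 + 1.5 + 0.5 + 4 + 3 + 1.5 + 4
= 18 beats


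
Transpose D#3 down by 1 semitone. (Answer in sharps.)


Working:
D#3: chromatic position 3 in octave 3 → absolute = 3×12 + 3 = 39
Transpose down 1: 39 - 1 = 38
38 = 3×12 + 2 → D in octave 3
Result = D3


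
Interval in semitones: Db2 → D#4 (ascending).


Solution.
Absolute semitone position = octave×12 + chromatic position
Db2: 2×12 + 1 = 25
D#4: 4×12 + 3 = 51
Difference = 51 - 25 = 26
= 26 semitones


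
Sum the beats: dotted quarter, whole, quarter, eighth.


Let's work it out.
Beat values:
  dotted quarter = 1.5 beats
  whole = 4 beats
  quarter = 1 beat
  eighth = 0.5 beats
Sum = 1.5 + 4 + 1 + 0.5
= 7 beats
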